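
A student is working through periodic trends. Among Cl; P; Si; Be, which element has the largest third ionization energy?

Be

Consider each +2 ion: Cl²⁺ still has 5 valence electrons; P²⁺ still has 3 valence electrons; Si²⁺ still has 2 valence electrons; Be²⁺ is the bare [He] core.
Pulling an electron out of a noble-gas core costs far more than removing a remaining valence electron, so Be sits at the high end of IE_3.
Valence configurations: Cl²⁺ [Ne]3s²3p³, P²⁺ [Ne]3s²3p¹, Si²⁺ [Ne]3s².
P²⁺ loses a lone 3p electron whereas Si²⁺ must break into a filled 3s² pair, so IE_3(Si) > IE_3(P) even though P has the higher nuclear charge.
The numbers (kJ/mol): Cl 3822, P 2914, Si 3232, Be 14849.
Hence IE_3: P < Si < Cl < Be.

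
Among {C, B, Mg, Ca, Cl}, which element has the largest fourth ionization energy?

B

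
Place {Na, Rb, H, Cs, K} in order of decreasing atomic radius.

Cs > Rb > K > Na > H

H is in period 1, group 1; Na is in period 3, group 1; K is in period 4, group 1; Rb is in period 5, group 1; Cs is in period 6, group 1.
Moving right in a period, electrons are added to the same shell under a stronger nuclear pull, so atoms get smaller; moving down, a new shell is opened and atoms get larger.
All are in group 1, so atomic radius increases down the group.
So from largest to smallest: Cs > Rb > K > Na > H.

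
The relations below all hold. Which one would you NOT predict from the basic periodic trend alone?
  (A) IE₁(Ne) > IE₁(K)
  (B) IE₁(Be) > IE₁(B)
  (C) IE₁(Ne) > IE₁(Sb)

(B)

The general trend: first ionisation energy increases across a period and decreases down a group.
(A) Ne (period 2, group 18) vs K (period 4, group 1): the stated order agrees with the simple trend.
(B) Be (period 2, group 2) vs B (period 2, group 13): the stated order contradicts the simple trend.
(C) Ne (period 2, group 18) vs Sb (period 5, group 15): the stated order agrees with the simple trend.
The exception is (B): removing B's lone 2p electron is easier than breaking Be's filled 2s².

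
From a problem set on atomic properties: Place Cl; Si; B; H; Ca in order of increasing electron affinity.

Ca, B, H, Si, Cl

Atoms with high Z_eff and room in the valence shell (especially the halogens) have the most exothermic electron affinities.
These span different periods and groups, so the two trends combine.
B > Ca: both effects reinforce here, so B is clearly the higher of the two.
H > B: period and group pull opposite ways; the down-group shift dominates (73 vs 27 kJ/mol).
Si > H: period and group pull opposite ways; the across-period shift dominates (134 vs 73 kJ/mol).
Cl > Si: Cl lies to the right of Si in period 3, so the across-period effect alone puts Cl higher.
For reference (kJ/mol): H 73, B 27, Si 134, Cl 349, Ca 2.
So from lowest to highest: Ca < B < H < Si < Cl.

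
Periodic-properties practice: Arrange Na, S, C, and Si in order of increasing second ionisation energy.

The second ionization energy removes an electron from the +1 ion. For each element: Na⁺ is the bare [Ne] core; S⁺ still has 5 valence electrons; C⁺ still has 3 valence electrons; Si⁺ still has 3 valence electrons.
Breaking into a closed-shell core is much more expensive than removing a leftover valence electron — Na has the largest IE_2 here.
Valence configurations: S⁺ [Ne]3s²3p³, C⁺ [He]2s²2p¹, Si⁺ [Ne]3s²3p¹.
Tabulated IE_2 (kJ/mol): Na 4562, S 2252, C 2353, Si 1577.
Overall IE_2 order: Si < S < C < Na.

Si < S < C < Na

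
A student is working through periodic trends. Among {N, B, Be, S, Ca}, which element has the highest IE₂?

N

The second ionization energy removes an electron from the +1 ion. For each element: N⁺ still has 4 valence electrons; B⁺ still has 2 valence electrons; Be⁺ still has 1 valence electron; S⁺ still has 5 valence electrons; Ca⁺ still has 1 valence electron.
All are still removing valence electrons, so compare the +1 ions as you would atoms: IE_2 generally rises across a period (higher Z_eff) and falls down a group (larger shell), subject to the usual subshell exceptions.
Valence configurations: N⁺ [He]2s²2p², B⁺ [He]2s², Be⁺ [He]2s¹, S⁺ [Ne]3s²3p³, Ca⁺ [Ar]4s¹.
Tabulated IE_2 (kJ/mol): N 2856, B 2427, Be 1757, S 2252, Ca 1145.
Hence IE_2: Ca < Be < S < B < N.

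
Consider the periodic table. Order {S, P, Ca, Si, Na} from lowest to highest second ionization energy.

Consider each +1 ion: S⁺ still has 5 valence electrons; P⁺ still has 4 valence electrons; Ca⁺ still has 1 valence electron; Si⁺ still has 3 valence electrons; Na⁺ is the bare [Ne] core.
Breaking into a closed-shell core is much more expensive than removing a leftover valence electron — Na has the largest IE_2 here.
Valence configurations: S⁺ [Ne]3s²3p³, P⁺ [Ne]3s²3p², Ca⁺ [Ar]4s¹, Si⁺ [Ne]3s²3p¹.
Tabulated IE_2 (kJ/mol): S 2252, P 1907, Ca 1145, Si 1577, Na 4562.
Putting it together, IE_2: Ca < Si < P < S < Na.

Ca, Si, P, S, Na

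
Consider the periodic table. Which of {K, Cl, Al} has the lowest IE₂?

After 1 electron has been removed, what remains? K⁺ is the bare [Ar] core; Cl⁺ still has 6 valence electrons; Al⁺ still has 2 valence electrons.
Core electrons are held far more tightly than valence electrons, so K tops the IE_2 order.
Valence configurations: Cl⁺ [Ne]3s²3p⁴, Al⁺ [Ne]3s².
The numbers (kJ/mol): K 3052, Cl 2298, Al 1817.
So the second ionization energies run Al < Cl < K.

Al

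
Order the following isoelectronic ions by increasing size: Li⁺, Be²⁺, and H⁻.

Be²⁺, Li⁺, H⁻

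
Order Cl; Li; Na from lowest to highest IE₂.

Cl, Na, Li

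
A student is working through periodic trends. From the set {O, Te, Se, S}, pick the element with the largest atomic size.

Moving right in a period, electrons are added to the same shell under a stronger nuclear pull, so atoms get smaller; moving down, a new shell is opened and atoms get larger.
All are in group 16, so atomic radius increases down the group.
The largest atomic size among these belongs to Te.

Te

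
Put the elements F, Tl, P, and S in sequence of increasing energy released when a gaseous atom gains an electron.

Tl < P < S < F

Atoms with high Z_eff and room in the valence shell (especially the halogens) have the most exothermic electron affinities.
Neither a single period nor a single group — weigh both effects.
P > Tl: both effects reinforce here, so P is clearly the higher of the two.
S > P: both are in period 3; the period trend gives S the larger value.
F > S: both effects reinforce here, so F is clearly the higher of the two.
For reference (kJ/mol): F 328, P 72, S 200, Tl 19.
So from lowest to highest: Tl < P < S < F.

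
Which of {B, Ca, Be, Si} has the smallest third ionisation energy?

Si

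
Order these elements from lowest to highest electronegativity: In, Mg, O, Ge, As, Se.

Mg, In, Ge, As, Se, O

O is in period 2, group 16; Mg is in period 3, group 2; Ge is in period 4, group 14; As is in period 4, group 15; Se is in period 4, group 16; In is in period 5, group 13.
Electronegativity increases across a period and decreases down a group, tracking effective nuclear charge and atomic size.
Here both period and group differ, so the two effects have to be weighed against each other.
In > Mg: the two effects oppose for this pair; the across-period effect wins (1.78 vs 1.31).
Ge > In: relative to In, both the across-period and down-group shifts push Ge's electronegativity up.
As > Ge: both are in period 4; the period trend gives As the larger value.
Se > As: Se lies to the right of As in period 4, so the across-period effect alone puts Se higher.
O > Se: they share group 16; the group trend gives O the larger value.
For reference (Pauling): O 3.44, Mg 1.31, Ge 2.01, As 2.18, Se 2.55, In 1.78.
So from lowest to highest: Mg < In < Ge < As < Se < O.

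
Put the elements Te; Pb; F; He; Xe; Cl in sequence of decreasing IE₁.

He, F, Cl, Xe, Te, Pb

He is in period 1, group 18; F is in period 2, group 17; Cl is in period 3, group 17; Te is in period 5, group 16; Xe is in period 5, group 18; Pb is in period 6, group 14.
IE₁ increases left→right with effective nuclear charge and decreases top→bottom as the valence shell moves farther out.
These span different periods and groups, so the two trends combine.
Te > Pb: relative to Pb, both the across-period and down-group shifts push Te's first ionization energy up.
Xe > Te: Xe lies to the right of Te in period 5, so the across-period effect alone puts Xe higher.
Cl > Xe: period and group pull opposite ways; the down-group shift dominates (1251 vs 1170 kJ/mol).
F > Cl: they share group 17; the group trend gives F the larger value.
He > F: relative to F, both the across-period and down-group shifts push He's first ionization energy up.
Approximate values (kJ/mol): He 2372, F 1681, Cl 1251, Te 869, Xe 1170, Pb 716.
So from highest to lowest: He > F > Cl > Xe > Te > Pb.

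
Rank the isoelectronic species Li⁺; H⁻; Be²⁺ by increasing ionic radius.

Be²⁺, Li⁺, H⁻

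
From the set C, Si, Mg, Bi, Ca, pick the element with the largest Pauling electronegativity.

C

C is in period 2, group 14; Mg is in period 3, group 2; Si is in period 3, group 14; Ca is in period 4, group 2; Bi is in period 6, group 15.
Atoms toward the upper right of the periodic table pull bonding electrons most strongly.
Neither a single period nor a single group — weigh both effects.
Mg > Ca: Mg sits above Ca in group 2, so the down-group effect alone puts Mg higher.
Si > Mg: Si lies to the right of Mg in period 3, so the across-period effect alone puts Si higher.
Bi > Si: the two effects oppose for this pair; the across-period effect wins (2.02 vs 1.90).
C > Bi: the two effects oppose for this pair; the down-group effect wins (2.55 vs 2.02).
Tabulated electronegativity (Pauling): C 2.55, Mg 1.31, Si 1.90, Ca 1.00, Bi 2.02.
The largest Pauling electronegativity among these belongs to C.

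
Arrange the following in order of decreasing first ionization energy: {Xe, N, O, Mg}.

N > O > Xe > Mg

N is in period 2, group 15; O is in period 2, group 16; Mg is in period 3, group 2; Xe is in period 5, group 18.
IE₁ increases left→right with effective nuclear charge and decreases top→bottom as the valence shell moves farther out.
Here both period and group differ, so the two effects have to be weighed against each other.
Xe > Mg: period and group pull opposite ways; the across-period shift dominates (1170 vs 738 kJ/mol).
O > Xe: the two effects oppose for this pair; the down-group effect wins (1314 vs 1170 kJ/mol).
N > O: this pair runs against the simple trend — see the exception note.
Note the exception: N has a higher first ionization energy than O, contrary to the simple trend — pairing an electron in O's 2p⁴ costs repulsion energy, so O ionizes more easily than half-filled N (2p³).
Approximate values (kJ/mol): N 1402, O 1314, Mg 738, Xe 1170.
So from highest to lowest: N > O > Xe > Mg.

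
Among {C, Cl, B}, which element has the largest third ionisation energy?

C

After 2 electrons have been removed, what remains? C²⁺ still has 2 valence electrons; Cl²⁺ still has 5 valence electrons; B²⁺ still has 1 valence electron.
All are still removing valence electrons, so compare the +2 ions as you would atoms: IE_3 generally rises across a period (higher Z_eff) and falls down a group (larger shell), subject to the usual subshell exceptions.
Valence configurations: C²⁺ [He]2s², Cl²⁺ [Ne]3s²3p³, B²⁺ [He]2s¹.
Tabulated IE_3 (kJ/mol): C 4620, Cl 3822, B 3660.
So the third ionization energies run B < Cl < C.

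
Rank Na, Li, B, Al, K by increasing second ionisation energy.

Al < B < K < Na < Li

The second ionization energy removes an electron from the +1 ion. For each element: Na⁺ is the bare [Ne] core; Li⁺ is the bare [He] core; B⁺ still has 2 valence electrons; Al⁺ still has 2 valence electrons; K⁺ is the bare [Ar] core.
Core electrons are held far more tightly than valence electrons, so K, Na and Li top the IE_2 order.
Valence configurations: B⁺ [He]2s², Al⁺ [Ne]3s².
The numbers (kJ/mol): Na 4562, Li 7298, B 2427, Al 1817, K 3052.
Putting it together, IE_2: Al < B < K < Na < Li.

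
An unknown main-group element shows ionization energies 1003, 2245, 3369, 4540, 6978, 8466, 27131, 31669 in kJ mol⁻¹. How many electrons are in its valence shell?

Look for the largest jump between consecutive ionization energies: IE7/IE6 ≈ 3.2, far larger than any earlier ratio.
That jump marks the point where a core electron is being removed. So the atom has 6 valence electrons.

6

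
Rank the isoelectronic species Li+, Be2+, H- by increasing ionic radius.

All of these have 2 electrons, so size is governed by nuclear charge alone: the more protons, the stronger the pull on the same electron cloud, and the smaller the ion.
Nuclear charges: Be2+ (Z=4), Li+ (Z=3), H- (Z=1).
Smallest to largest: Be2+ < Li+ < H-.

Be2+, Li+, H-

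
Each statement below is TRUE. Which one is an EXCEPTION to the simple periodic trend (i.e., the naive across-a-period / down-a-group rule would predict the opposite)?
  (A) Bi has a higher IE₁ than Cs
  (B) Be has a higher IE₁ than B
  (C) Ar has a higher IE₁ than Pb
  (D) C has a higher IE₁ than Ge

The general trend: IE₁ increases across a period and decreases down a group.
(A) Bi (period 6, group 15) vs Cs (period 6, group 1): the stated order agrees with the simple trend.
(B) Be (period 2, group 2) vs B (period 2, group 13): the stated order contradicts the simple trend.
(C) Ar (period 3, group 18) vs Pb (period 6, group 14): the stated order agrees with the simple trend.
(D) C (period 2, group 14) vs Ge (period 4, group 14): the stated order agrees with the simple trend.
The exception is (B): removing B's lone 2p electron is easier than breaking Be's filled 2s².

(B)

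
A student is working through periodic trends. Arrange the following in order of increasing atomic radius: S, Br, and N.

N is in period 2, group 15; S is in period 3, group 16; Br is in period 4, group 17.
Atomic radius shrinks across a period as nuclear charge pulls the same shell inward, and grows down a group as new shells are added.
These sit on a diagonal, where the across-period and down-group effects partly cancel.
S > N: the two effects oppose for this pair; the down-group effect wins (103 vs 71 pm).
Br > S: the two effects oppose for this pair; the down-group effect wins (114 vs 103 pm).
Tabulated atomic radius (pm): N 71, S 103, Br 114.
So from smallest to largest: N < S < Br.

N < S < Br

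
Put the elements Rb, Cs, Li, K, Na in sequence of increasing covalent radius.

Li < Na < K < Rb < Cs

Li is in period 2, group 1; Na is in period 3, group 1; K is in period 4, group 1; Rb is in period 5, group 1; Cs is in period 6, group 1.
Across a period the added protons contract the valence shell; down a group each new principal shell makes the atom larger.
All are in group 1, so atomic radius increases down the group.
So from smallest to largest: Li < Na < K < Rb < Cs.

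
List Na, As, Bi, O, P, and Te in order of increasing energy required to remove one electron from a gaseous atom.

Na, Bi, Te, As, P, O

O is in period 2, group 16; Na is in period 3, group 1; P is in period 3, group 15; As is in period 4, group 15; Te is in period 5, group 16; Bi is in period 6, group 15.
IE₁ increases left→right with effective nuclear charge and decreases top→bottom as the valence shell moves farther out.
These span different periods and groups, so the two trends combine.
Bi > Na: period and group pull opposite ways; the across-period shift dominates (703 vs 496 kJ/mol).
Te > Bi: relative to Bi, both the across-period and down-group shifts push Te's first ionization energy up.
As > Te: the two effects oppose for this pair; the down-group effect wins (947 vs 869 kJ/mol).
P > As: P sits above As in group 15, so the down-group effect alone puts P higher.
O > P: relative to P, both the across-period and down-group shifts push O's first ionization energy up.
Approximate values (kJ/mol): O 1314, Na 496, P 1012, As 947, Te 869, Bi 703.
So from lowest to highest: Na < Bi < Te < As < P < O.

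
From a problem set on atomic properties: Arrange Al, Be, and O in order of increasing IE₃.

IE_3 is the cost of taking one more electron from the +2 cation: Al²⁺ still has 1 valence electron; Be²⁺ is the bare [He] core; O²⁺ still has 4 valence electrons.
Core electrons are held far more tightly than valence electrons, so Be tops the IE_3 order.
Valence configurations: Al²⁺ [Ne]3s¹, O²⁺ [He]2s²2p².
Approximate IE_3 values (kJ/mol): Al 2745, Be 14849, O 5300.
So the third ionization energies run Al < O < Be.

Al < O < Be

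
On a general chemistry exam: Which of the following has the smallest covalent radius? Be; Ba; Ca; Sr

Moving right in a period, electrons are added to the same shell under a stronger nuclear pull, so atoms get smaller; moving down, a new shell is opened and atoms get larger.
All are in group 2, so atomic radius increases down the group.
The smallest covalent radius among these belongs to Be.

Be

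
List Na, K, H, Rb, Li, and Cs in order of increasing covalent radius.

H, Li, Na, K, Rb, Cs

Atomic radius shrinks across a period as nuclear charge pulls the same shell inward, and grows down a group as new shells are added.
All are in group 1, so atomic radius increases down the group.
So from smallest to largest: H < Li < Na < K < Rb < Cs.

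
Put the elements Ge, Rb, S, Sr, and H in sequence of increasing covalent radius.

H, S, Ge, Sr, Rb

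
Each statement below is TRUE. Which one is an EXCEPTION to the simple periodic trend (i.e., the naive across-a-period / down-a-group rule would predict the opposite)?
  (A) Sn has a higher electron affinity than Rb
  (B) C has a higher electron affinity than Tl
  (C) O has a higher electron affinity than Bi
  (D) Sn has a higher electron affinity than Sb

(D)

The general trend: electron affinity increases across a period and decreases down a group.
(A) Sn (period 5, group 14) vs Rb (period 5, group 1): the stated order agrees with the simple trend.
(B) C (period 2, group 14) vs Tl (period 6, group 13): the stated order agrees with the simple trend.
(C) O (period 2, group 16) vs Bi (period 6, group 15): the stated order agrees with the simple trend.
(D) Sn (period 5, group 14) vs Sb (period 5, group 15): the stated order contradicts the simple trend.
The exception is (D): adding an electron to Sb's half-filled 5p³ is unfavourable, so Sn has the more exothermic EA.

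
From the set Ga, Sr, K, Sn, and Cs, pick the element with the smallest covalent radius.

Moving right in a period, electrons are added to the same shell under a stronger nuclear pull, so atoms get smaller; moving down, a new shell is opened and atoms get larger.
Here both period and group differ, so the two effects have to be weighed against each other.
Sn > Ga: period and group pull opposite ways; the down-group shift dominates (140 vs 124 pm).
Sr > Sn: both are in period 5; the period trend gives Sr the larger value.
K > Sr: period and group pull opposite ways; the across-period shift dominates (196 vs 185 pm).
Cs > K: they share group 1; the group trend gives Cs the larger value.
Tabulated atomic radius (pm): K 196, Ga 124, Sr 185, Sn 140, Cs 232.
The smallest covalent radius among these belongs to Ga.

Ga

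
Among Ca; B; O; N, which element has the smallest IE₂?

IE_2 is the cost of taking one more electron from the +1 cation: Ca⁺ still has 1 valence electron; B⁺ still has 2 valence electrons; O⁺ still has 5 valence electrons; N⁺ still has 4 valence electrons.
All are still removing valence electrons, so compare the +1 ions as you would atoms: IE_2 generally rises across a period (higher Z_eff) and falls down a group (larger shell), subject to the usual subshell exceptions.
Valence configurations: Ca⁺ [Ar]4s¹, B⁺ [He]2s², O⁺ [He]2s²2p³, N⁺ [He]2s²2p².
Tabulated IE_2 (kJ/mol): Ca 1145, B 2427, O 3388, N 2856.
So the second ionization energies run Ca < B < N < O.

Ca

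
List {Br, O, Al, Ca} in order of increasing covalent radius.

O < Br < Al < Ca

O is in period 2, group 16; Al is in period 3, group 13; Ca is in period 4, group 2; Br is in period 4, group 17.
Moving right in a period, electrons are added to the same shell under a stronger nuclear pull, so atoms get smaller; moving down, a new shell is opened and atoms get larger.
Here both period and group differ, so the two effects have to be weighed against each other.
Br > O: the two effects oppose for this pair; the down-group effect wins (114 vs 63 pm).
Al > Br: period and group pull opposite ways; the across-period shift dominates (126 vs 114 pm).
Ca > Al: both effects reinforce here, so Ca is clearly the larger of the two.
For reference (pm): O 63, Al 126, Ca 171, Br 114.
So from smallest to largest: O < Br < Al < Ca.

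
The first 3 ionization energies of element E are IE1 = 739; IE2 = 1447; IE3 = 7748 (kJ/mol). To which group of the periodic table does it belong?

Look for the largest jump between consecutive ionization energies: IE3/IE2 ≈ 5.4, far larger than any earlier ratio.
That jump marks the point where a core electron is being removed. So the atom has 2 valence electrons.
A main-group element with 2 valence electrons is in group 2.

Group 2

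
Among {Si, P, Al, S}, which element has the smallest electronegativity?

Al

Al is in period 3, group 13; Si is in period 3, group 14; P is in period 3, group 15; S is in period 3, group 16.
Smaller atoms with higher effective nuclear charge are more electronegative.
All lie in period 3, so electronegativity increases left to right.
The smallest electronegativity among these belongs to Al.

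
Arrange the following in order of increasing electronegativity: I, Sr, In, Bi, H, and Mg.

H is in period 1, group 1; Mg is in period 3, group 2; Sr is in period 5, group 2; In is in period 5, group 13; I is in period 5, group 17; Bi is in period 6, group 15.
Electronegativity increases across a period and decreases down a group, tracking effective nuclear charge and atomic size.
Here both period and group differ, so the two effects have to be weighed against each other.
Mg > Sr: Mg sits above Sr in group 2, so the down-group effect alone puts Mg higher.
In > Mg: the two effects oppose for this pair; the across-period effect wins (1.78 vs 1.31).
Bi > In: period and group pull opposite ways; the across-period shift dominates (2.02 vs 1.78).
H > Bi: period and group pull opposite ways; the down-group shift dominates (2.20 vs 2.02).
I > H: the two effects oppose for this pair; the across-period effect wins (2.66 vs 2.20).
Tabulated electronegativity (Pauling): H 2.20, Mg 1.31, Sr 0.95, In 1.78, I 2.66, Bi 2.02.
So from lowest to highest: Sr < Mg < In < Bi < H < I.

Sr < Mg < In < Bi < H < I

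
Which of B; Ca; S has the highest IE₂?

B

The second ionization energy removes an electron from the +1 ion. For each element: B⁺ still has 2 valence electrons; Ca⁺ still has 1 valence electron; S⁺ still has 5 valence electrons.
All are still removing valence electrons, so compare the +1 ions as you would atoms: IE_2 generally rises across a period (higher Z_eff) and falls down a group (larger shell), subject to the usual subshell exceptions.
Valence configurations: B⁺ [He]2s², Ca⁺ [Ar]4s¹, S⁺ [Ne]3s²3p³.
The numbers (kJ/mol): B 2427, Ca 1145, S 2252.
Putting it together, IE_2: Ca < S < B.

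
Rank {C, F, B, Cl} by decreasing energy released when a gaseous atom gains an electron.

B is in period 2, group 13; C is in period 2, group 14; F is in period 2, group 17; Cl is in period 3, group 17.
Adding an electron releases more energy for atoms nearer the top right (short of the noble gases).
These span different periods and groups, so the two trends combine.
C > B: C lies to the right of B in period 2, so the across-period effect alone puts C higher.
F > C: both are in period 2; the period trend gives F the larger value.
Cl > F: this pair runs against the simple trend — see the exception note.
Note the exception: Cl has a higher electron affinity than F, contrary to the simple trend — F's small 2p subshell makes the incoming electron feel strong e⁻–e⁻ repulsion, so Cl actually releases more energy on gaining an electron.
Tabulated electron affinity (kJ/mol): B 27, C 122, F 328, Cl 349.
So from highest to lowest: Cl > F > C > B.

Cl > F > C > B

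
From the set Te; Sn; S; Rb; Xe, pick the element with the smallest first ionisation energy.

S is in period 3, group 16; Rb is in period 5, group 1; Sn is in period 5, group 14; Te is in period 5, group 16; Xe is in period 5, group 18.
First ionization energy rises across a period (greater Z_eff holds electrons more tightly) and falls down a group (valence electrons are farther from the nucleus).
Here both period and group differ, so the two effects have to be weighed against each other.
Sn > Rb: Sn lies to the right of Rb in period 5, so the across-period effect alone puts Sn higher.
Te > Sn: both are in period 5; the period trend gives Te the larger value.
S > Te: S sits above Te in group 16, so the down-group effect alone puts S higher.
Xe > S: period and group pull opposite ways; the across-period shift dominates (1170 vs 1000 kJ/mol).
Tabulated first ionization energy (kJ/mol): S 1000, Rb 403, Sn 709, Te 869, Xe 1170.
The smallest first ionisation energy among these belongs to Rb.

Rb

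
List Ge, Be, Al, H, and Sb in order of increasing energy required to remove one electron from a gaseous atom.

Al < Ge < Sb < Be < H

H is in period 1, group 1; Be is in period 2, group 2; Al is in period 3, group 13; Ge is in period 4, group 14; Sb is in period 5, group 15.
First ionization energy rises across a period (greater Z_eff holds electrons more tightly) and falls down a group (valence electrons are farther from the nucleus).
A diagonal step moves right (one effect) and down (the opposite effect) at once.
Ge > Al: the two effects oppose for this pair; the across-period effect wins (762 vs 578 kJ/mol).
Sb > Ge: the two effects oppose for this pair; the across-period effect wins (831 vs 762 kJ/mol).
Be > Sb: the two effects oppose for this pair; the down-group effect wins (900 vs 831 kJ/mol).
H > Be: period and group pull opposite ways; the down-group shift dominates (1312 vs 900 kJ/mol).
Tabulated first ionization energy (kJ/mol): H 1312, Be 900, Al 578, Ge 762, Sb 831.
So from lowest to highest: Al < Ge < Sb < Be < H.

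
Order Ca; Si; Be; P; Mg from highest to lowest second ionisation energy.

IE_2 is the cost of taking one more electron from the +1 cation: Ca⁺ still has 1 valence electron; Si⁺ still has 3 valence electrons; Be⁺ still has 1 valence electron; P⁺ still has 4 valence electrons; Mg⁺ still has 1 valence electron.
All are still removing valence electrons, so compare the +1 ions as you would atoms: IE_2 generally rises across a period (higher Z_eff) and falls down a group (larger shell), subject to the usual subshell exceptions.
Valence configurations: Ca⁺ [Ar]4s¹, Si⁺ [Ne]3s²3p¹, Be⁺ [He]2s¹, P⁺ [Ne]3s²3p², Mg⁺ [Ne]3s¹.
Tabulated IE_2 (kJ/mol): Ca 1145, Si 1577, Be 1757, P 1907, Mg 1451.
So the second ionization energies run Ca < Mg < Si < Be < P.

P, Be, Si, Mg, Ca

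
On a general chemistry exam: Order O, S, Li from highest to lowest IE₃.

Li > O > S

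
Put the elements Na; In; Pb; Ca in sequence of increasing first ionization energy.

Na, In, Ca, Pb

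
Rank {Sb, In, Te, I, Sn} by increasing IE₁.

In < Sn < Sb < Te < I

In is in period 5, group 13; Sn is in period 5, group 14; Sb is in period 5, group 15; Te is in period 5, group 16; I is in period 5, group 17.
Removing the outermost electron gets harder across a period and easier down a group.
All lie in period 5, so first ionization energy increases left to right.
So from lowest to highest: In < Sn < Sb < Te < I.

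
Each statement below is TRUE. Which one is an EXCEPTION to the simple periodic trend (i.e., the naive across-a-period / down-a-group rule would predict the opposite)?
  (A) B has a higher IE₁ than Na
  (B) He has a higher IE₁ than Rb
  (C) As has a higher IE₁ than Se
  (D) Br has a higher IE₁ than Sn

(C)

The general trend: IE₁ increases across a period and decreases down a group.
(A) B (period 2, group 13) vs Na (period 3, group 1): the stated order agrees with the simple trend.
(B) He (period 1, group 18) vs Rb (period 5, group 1): the stated order agrees with the simple trend.
(C) As (period 4, group 15) vs Se (period 4, group 16): the stated order contradicts the simple trend.
(D) Br (period 4, group 17) vs Sn (period 5, group 14): the stated order agrees with the simple trend.
The exception is (C): Se (4p⁴) ionizes more easily than half-filled As (4p³).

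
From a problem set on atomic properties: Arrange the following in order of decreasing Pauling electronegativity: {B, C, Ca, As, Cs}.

C > As > B > Ca > Cs

B is in period 2, group 13; C is in period 2, group 14; Ca is in period 4, group 2; As is in period 4, group 15; Cs is in period 6, group 1.
Smaller atoms with higher effective nuclear charge are more electronegative.
Neither a single period nor a single group — weigh both effects.
Ca > Cs: both effects reinforce here, so Ca is clearly the higher of the two.
B > Ca: relative to Ca, both the across-period and down-group shifts push B's electronegativity up.
As > B: the two effects oppose for this pair; the across-period effect wins (2.18 vs 2.04).
C > As: the two effects oppose for this pair; the down-group effect wins (2.55 vs 2.18).
Approximate values (Pauling): B 2.04, C 2.55, Ca 1.00, As 2.18, Cs 0.79.
So from highest to lowest: C > As > B > Ca > Cs.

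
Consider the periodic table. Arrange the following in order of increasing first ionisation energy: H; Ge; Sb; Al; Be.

Al < Ge < Sb < Be < H

H is in period 1, group 1; Be is in period 2, group 2; Al is in period 3, group 13; Ge is in period 4, group 14; Sb is in period 5, group 15.
IE₁ increases left→right with effective nuclear charge and decreases top→bottom as the valence shell moves farther out.
These sit on a diagonal, where the across-period and down-group effects partly cancel.
Ge > Al: the two effects oppose for this pair; the across-period effect wins (762 vs 578 kJ/mol).
Sb > Ge: the two effects oppose for this pair; the across-period effect wins (831 vs 762 kJ/mol).
Be > Sb: period and group pull opposite ways; the down-group shift dominates (900 vs 831 kJ/mol).
H > Be: period and group pull opposite ways; the down-group shift dominates (1312 vs 900 kJ/mol).
Tabulated first ionization energy (kJ/mol): H 1312, Be 900, Al 578, Ge 762, Sb 831.
So from lowest to highest: Al < Ge < Sb < Be < H.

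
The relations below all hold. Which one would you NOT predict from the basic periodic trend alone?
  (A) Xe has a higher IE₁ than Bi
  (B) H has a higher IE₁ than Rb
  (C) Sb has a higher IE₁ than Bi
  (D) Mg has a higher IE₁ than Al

(D)

The general trend: IE₁ increases across a period and decreases down a group.
(A) Xe (period 5, group 18) vs Bi (period 6, group 15): the stated order agrees with the simple trend.
(B) H (period 1, group 1) vs Rb (period 5, group 1): the stated order agrees with the simple trend.
(C) Sb (period 5, group 15) vs Bi (period 6, group 15): the stated order agrees with the simple trend.
(D) Mg (period 3, group 2) vs Al (period 3, group 13): the stated order contradicts the simple trend.
The exception is (D): Al's single 3p electron is easier to remove than one from Mg's filled 3s².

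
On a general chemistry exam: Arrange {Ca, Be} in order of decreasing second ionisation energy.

The second ionization energy removes an electron from the +1 ion. For each element: Ca⁺ still has 1 valence electron; Be⁺ still has 1 valence electron.
All are still removing valence electrons, so compare the +1 ions as you would atoms: IE_2 generally rises across a period (higher Z_eff) and falls down a group (larger shell), subject to the usual subshell exceptions.
Valence configurations: Ca⁺ [Ar]4s¹, Be⁺ [He]2s¹.
Approximate IE_2 values (kJ/mol): Ca 1145, Be 1757.
Overall IE_2 order: Ca < Be.

Be > Ca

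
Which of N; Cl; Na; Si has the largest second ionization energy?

Na

After 1 electron has been removed, what remains? N⁺ still has 4 valence electrons; Cl⁺ still has 6 valence electrons; Na⁺ is the bare [Ne] core; Si⁺ still has 3 valence electrons.
Breaking into a closed-shell core is much more expensive than removing a leftover valence electron — Na has the largest IE_2 here.
Valence configurations: N⁺ [He]2s²2p², Cl⁺ [Ne]3s²3p⁴, Si⁺ [Ne]3s²3p¹.
Approximate IE_2 values (kJ/mol): N 2856, Cl 2298, Na 4562, Si 1577.
Overall IE_2 order: Si < Cl < N < Na.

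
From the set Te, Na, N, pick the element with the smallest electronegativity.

N is in period 2, group 15; Na is in period 3, group 1; Te is in period 5, group 16.
Electronegativity increases across a period and decreases down a group, tracking effective nuclear charge and atomic size.
These span different periods and groups, so the two trends combine.
Te > Na: the two effects oppose for this pair; the across-period effect wins (2.10 vs 0.93).
N > Te: the two effects oppose for this pair; the down-group effect wins (3.04 vs 2.10).
Tabulated electronegativity (Pauling): N 3.04, Na 0.93, Te 2.10.
The smallest electronegativity among these belongs to Na.

Na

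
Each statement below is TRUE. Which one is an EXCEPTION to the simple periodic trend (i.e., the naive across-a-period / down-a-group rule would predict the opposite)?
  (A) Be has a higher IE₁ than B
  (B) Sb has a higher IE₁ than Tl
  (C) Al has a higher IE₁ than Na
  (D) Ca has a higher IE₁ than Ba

(A)

The general trend: IE₁ increases across a period and decreases down a group.
(A) Be (period 2, group 2) vs B (period 2, group 13): the stated order contradicts the simple trend.
(B) Sb (period 5, group 15) vs Tl (period 6, group 13): the stated order agrees with the simple trend.
(C) Al (period 3, group 13) vs Na (period 3, group 1): the stated order agrees with the simple trend.
(D) Ca (period 4, group 2) vs Ba (period 6, group 2): the stated order agrees with the simple trend.
The exception is (A): removing B's lone 2p electron is easier than breaking Be's filled 2s².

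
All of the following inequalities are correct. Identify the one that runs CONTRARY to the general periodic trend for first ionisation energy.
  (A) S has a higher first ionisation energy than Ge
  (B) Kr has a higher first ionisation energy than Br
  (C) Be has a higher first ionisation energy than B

(C)

The general trend: first ionisation energy increases across a period and decreases down a group.
(A) S (period 3, group 16) vs Ge (period 4, group 14): the stated order agrees with the simple trend.
(B) Kr (period 4, group 18) vs Br (period 4, group 17): the stated order agrees with the simple trend.
(C) Be (period 2, group 2) vs B (period 2, group 13): the stated order contradicts the simple trend.
The exception is (C): removing B's lone 2p electron is easier than breaking Be's filled 2s².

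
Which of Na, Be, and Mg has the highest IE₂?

Na

Consider each +1 ion: Na⁺ is the bare [Ne] core; Be⁺ still has 1 valence electron; Mg⁺ still has 1 valence electron.
Breaking into a closed-shell core is much more expensive than removing a leftover valence electron — Na has the largest IE_2 here.
Valence configurations: Be⁺ [He]2s¹, Mg⁺ [Ne]3s¹.
Tabulated IE_2 (kJ/mol): Na 4562, Be 1757, Mg 1451.
So the second ionization energies run Mg < Be < Na.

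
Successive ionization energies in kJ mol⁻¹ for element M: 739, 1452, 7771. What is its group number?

Group 2

Look for the largest jump between consecutive ionization energies: IE3/IE2 ≈ 5.4, far larger than any earlier ratio.
That jump marks the point where a core electron is being removed. So the atom has 2 valence electrons.
A main-group element with 2 valence electrons is in group 2.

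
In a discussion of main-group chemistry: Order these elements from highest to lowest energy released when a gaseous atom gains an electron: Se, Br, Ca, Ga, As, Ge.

Ca is in period 4, group 2; Ga is in period 4, group 13; Ge is in period 4, group 14; As is in period 4, group 15; Se is in period 4, group 16; Br is in period 4, group 17.
Adding an electron releases more energy for atoms nearer the top right (short of the noble gases).
All lie in period 4; the across-period trend (electron affinity increases left to right) applies, with the exception below.
Note the exception: Ge has a higher electron affinity than As, contrary to the simple trend — adding an electron to As's half-filled 4p³ is unfavourable, so Ge (4p²) has the more exothermic EA.
Approximate values (kJ/mol): Ca 2, Ga 29, Ge 119, As 78, Se 195, Br 325.
So from highest to lowest: Br > Se > Ge > As > Ga > Ca.

Br > Se > Ge > As > Ga > Ca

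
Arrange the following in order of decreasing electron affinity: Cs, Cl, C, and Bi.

Cl, C, Bi, Cs

Atoms with high Z_eff and room in the valence shell (especially the halogens) have the most exothermic electron affinities.
Neither a single period nor a single group — weigh both effects.
Bi > Cs: both are in period 6; the period trend gives Bi the larger value.
C > Bi: period and group pull opposite ways; the down-group shift dominates (122 vs 91 kJ/mol).
Cl > C: period and group pull opposite ways; the across-period shift dominates (349 vs 122 kJ/mol).
Approximate values (kJ/mol): C 122, Cl 349, Cs 46, Bi 91.
So from highest to lowest: Cl > C > Bi > Cs.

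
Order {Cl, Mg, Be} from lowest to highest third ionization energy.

Cl < Mg < Be

Consider each +2 ion: Cl²⁺ still has 5 valence electrons; Mg²⁺ is the bare [Ne] core; Be²⁺ is the bare [He] core.
Breaking into a closed-shell core is much more expensive than removing a leftover valence electron — Mg and Be have the largest IE_3 here.
Tabulated IE_3 (kJ/mol): Cl 3822, Mg 7733, Be 14849.
Overall IE_3 order: Cl < Mg < Be.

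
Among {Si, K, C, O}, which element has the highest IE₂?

O

IE_2 is the cost of taking one more electron from the +1 cation: Si⁺ still has 3 valence electrons; K⁺ is the bare [Ar] core; C⁺ still has 3 valence electrons; O⁺ still has 5 valence electrons.
Usually core removal costs more than valence removal, but here the competition is close: a tightly held n=2 valence electron can cost more to remove than an n=3 core electron, so the actual values have to decide it.
Valence configurations: Si⁺ [Ne]3s²3p¹, C⁺ [He]2s²2p¹, O⁺ [He]2s²2p³.
Approximate IE_2 values (kJ/mol): Si 1577, K 3052, C 2353, O 3388.
Putting it together, IE_2: Si < C < K < O.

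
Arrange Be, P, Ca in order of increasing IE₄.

After 3 electrons have been removed, what remains? Be³⁺ is already 1 electron into the core; P³⁺ still has 2 valence electrons; Ca³⁺ is already 1 electron into the core.
Breaking into a closed-shell core is much more expensive than removing a leftover valence electron — Ca and Be have the largest IE_4 here.
The numbers (kJ/mol): Be 21007, P 4964, Ca 6491.
Hence IE_4: P < Ca < Be.

P < Ca < Be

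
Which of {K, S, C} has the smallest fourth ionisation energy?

The fourth ionization energy removes an electron from the +3 ion. For each element: K³⁺ is already 2 electrons into the core; S³⁺ still has 3 valence electrons; C³⁺ still has 1 valence electron.
Usually core removal costs more than valence removal, but here the competition is close: a tightly held n=2 valence electron can cost more to remove than an n=3 core electron, so the actual values have to decide it.
Valence configurations: S³⁺ [Ne]3s²3p¹, C³⁺ [He]2s¹.
Approximate IE_4 values (kJ/mol): K 5877, S 4556, C 6223.
Overall IE_4 order: S < K < C.

S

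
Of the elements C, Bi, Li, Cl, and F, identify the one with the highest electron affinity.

Li is in period 2, group 1; C is in period 2, group 14; F is in period 2, group 17; Cl is in period 3, group 17; Bi is in period 6, group 15.
Electron affinity generally becomes more exothermic across a period toward the halogens and less exothermic down a group.
Here both period and group differ, so the two effects have to be weighed against each other.
Bi > Li: period and group pull opposite ways; the across-period shift dominates (91 vs 60 kJ/mol).
C > Bi: the two effects oppose for this pair; the down-group effect wins (122 vs 91 kJ/mol).
F > C: both are in period 2; the period trend gives F the larger value.
Cl > F: this pair runs against the simple trend — see the exception note.
Note the exception: Cl has a higher electron affinity than F, contrary to the simple trend — F's small 2p subshell makes the incoming electron feel strong e⁻–e⁻ repulsion, so Cl actually releases more energy on gaining an electron.
For reference (kJ/mol): Li 60, C 122, F 328, Cl 349, Bi 91.
The highest electron affinity among these belongs to Cl.

Cl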